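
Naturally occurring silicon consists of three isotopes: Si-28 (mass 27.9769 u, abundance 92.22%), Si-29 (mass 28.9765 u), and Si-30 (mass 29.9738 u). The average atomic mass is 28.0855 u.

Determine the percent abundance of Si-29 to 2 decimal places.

The remaining 7.78% is split between Si-29 (fraction x) and Si-30 (fraction 0.0778 − x).
Substituting: 28.9765x + 29.9738(0.0778 − x) = 2.28520282
(28.9765 − 29.9738)x = -0.04675882  ⇒  x = 0.04689, y = 0.03091
Si-29: 4.69%, Si-30: 3.09%.

4.69%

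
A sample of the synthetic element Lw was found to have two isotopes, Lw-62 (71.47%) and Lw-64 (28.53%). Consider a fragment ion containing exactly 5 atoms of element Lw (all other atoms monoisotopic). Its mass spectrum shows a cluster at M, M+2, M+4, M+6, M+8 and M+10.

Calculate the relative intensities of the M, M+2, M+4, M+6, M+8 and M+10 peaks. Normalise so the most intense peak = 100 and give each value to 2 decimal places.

50.10 : 100.00 : 79.84 : 31.87 : 6.36 : 0.51

Each Lw atom is independently Lw-62 (p = 0.7147) or Lw-64 (q = 0.2853); the cluster is the binomial expansion (p + q)^5.
P(M) = 0.7147^5 = 0.186474
P(M+2) = 5 × 0.7147^4 × 0.2853^1 = 0.372192
P(M+4) = 10 × 0.7147^3 × 0.2853^2 = 0.297149
P(M+6) = 10 × 0.7147^2 × 0.2853^3 = 0.118619
P(M+8) = 5 × 0.7147^1 × 0.2853^4 = 0.023676
P(M+10) = 0.2853^5 = 0.001890
The M+2 peak is largest (0.372192); scaling to 100 gives 50.10 : 100.00 : 79.84 : 31.87 : 6.36 : 0.51.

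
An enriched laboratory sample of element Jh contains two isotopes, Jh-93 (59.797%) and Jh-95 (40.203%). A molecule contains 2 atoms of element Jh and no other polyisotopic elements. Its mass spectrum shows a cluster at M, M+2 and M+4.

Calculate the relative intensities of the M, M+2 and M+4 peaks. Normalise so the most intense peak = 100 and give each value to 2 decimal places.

The 2 Jh atoms are independent, so intensities follow the terms of (0.59797 + 0.40203)^2.
P(M) = 0.59797^2 = 0.357568
P(M+2) = 2 × 0.59797^1 × 0.40203^1 = 0.480804
P(M+4) = 0.40203^2 = 0.161628
The M+2 peak is largest (0.480804); scaling to 100 gives 74.37 : 100.00 : 33.62.

74.37 : 100.00 : 33.62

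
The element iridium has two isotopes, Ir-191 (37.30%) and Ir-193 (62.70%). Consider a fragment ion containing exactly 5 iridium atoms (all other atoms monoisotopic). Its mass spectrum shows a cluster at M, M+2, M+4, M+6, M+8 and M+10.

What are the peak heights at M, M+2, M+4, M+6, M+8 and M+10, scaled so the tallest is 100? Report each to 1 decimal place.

2.1 : 17.7 : 59.5 : 100.0 : 84.0 : 28.3

Each Ir atom is independently Ir-191 (p = 0.3730) or Ir-193 (q = 0.6270); the cluster is the binomial expansion (p + q)^5.
P(M) = 0.3730^5 = 0.007220
P(M+2) = 5 × 0.3730^4 × 0.6270^1 = 0.060684
P(M+4) = 10 × 0.3730^3 × 0.6270^2 = 0.204015
P(M+6) = 10 × 0.3730^2 × 0.6270^3 = 0.342942
P(M+8) = 5 × 0.3730^1 × 0.6270^4 = 0.288237
P(M+10) = 0.6270^5 = 0.096903
The M+6 peak is largest (0.342942); scaling to 100 gives 2.1 : 17.7 : 59.5 : 100.0 : 84.0 : 28.3.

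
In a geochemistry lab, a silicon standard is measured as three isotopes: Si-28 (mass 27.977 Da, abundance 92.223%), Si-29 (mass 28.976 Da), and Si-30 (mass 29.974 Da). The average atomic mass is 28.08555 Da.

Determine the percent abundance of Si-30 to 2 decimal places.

Let x and y be the fractions of Si-29 and Si-30. Then x + y = 1 − 0.92223 = 0.07777 and 28.976x + 29.974y = 28.08555 − 0.92223×27.977 = 2.28432129.
Substituting: 28.976x + 29.974(0.07777 − x) = 2.28432129
(28.976 − 29.974)x = -0.04675669  ⇒  x = 0.04685, y = 0.03092
Si-29: 4.69%, Si-30: 3.09%.

3.09%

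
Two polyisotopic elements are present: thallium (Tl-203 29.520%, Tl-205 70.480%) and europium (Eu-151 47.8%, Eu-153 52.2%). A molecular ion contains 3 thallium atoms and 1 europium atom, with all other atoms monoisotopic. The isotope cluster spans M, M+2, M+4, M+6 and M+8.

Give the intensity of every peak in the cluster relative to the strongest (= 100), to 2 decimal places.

Thallium pattern (n=3): 0.02572463 : 0.18425524 : 0.43991564 : 0.35010449
Europium pattern (n=1): 0.4780 : 0.5220
Convolve the two distributions (both contribute in 2-u steps):
  M: 0.02572463×0.4780 = 0.012296
  M+2: 0.02572463×0.5220 + 0.18425524×0.4780 = 0.101502
  M+4: 0.18425524×0.5220 + 0.43991564×0.4780 = 0.306461
  M+6: 0.43991564×0.5220 + 0.35010449×0.4780 = 0.396986
  M+8: 0.35010449×0.5220 = 0.182755
Scale to base peak (0.396986) = 100: 3.10 : 25.57 : 77.20 : 100.00 : 46.04

3.10 : 25.57 : 77.20 : 100.00 : 46.04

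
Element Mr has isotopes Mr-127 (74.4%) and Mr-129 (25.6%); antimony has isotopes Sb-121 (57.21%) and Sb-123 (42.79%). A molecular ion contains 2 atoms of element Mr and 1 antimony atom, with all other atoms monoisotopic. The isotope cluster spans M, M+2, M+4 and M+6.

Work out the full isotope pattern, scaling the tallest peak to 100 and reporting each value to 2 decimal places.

69.63 : 100.00 : 44.08 : 6.17

Element Mr pattern (n=2): 0.553536 : 0.380928 : 0.065536
Antimony pattern (n=1): 0.5721 : 0.4279
Convolve the two distributions (both contribute in 2-u steps):
  M: 0.553536×0.5721 = 0.316678
  M+2: 0.553536×0.4279 + 0.380928×0.5721 = 0.454787
  M+4: 0.380928×0.4279 + 0.065536×0.5721 = 0.200492
  M+6: 0.065536×0.4279 = 0.028043
Scale to base peak (0.454787) = 100: 69.63 : 100.00 : 44.08 : 6.17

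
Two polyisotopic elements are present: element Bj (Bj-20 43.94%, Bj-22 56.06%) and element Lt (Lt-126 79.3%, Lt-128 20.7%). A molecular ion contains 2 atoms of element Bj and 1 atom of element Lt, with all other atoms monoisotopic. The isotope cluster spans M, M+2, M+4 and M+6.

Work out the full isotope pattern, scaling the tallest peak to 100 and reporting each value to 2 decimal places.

Element Bj pattern (n=2): 0.19307236 : 0.49265528 : 0.31427236
Element Lt pattern (n=1): 0.7930 : 0.2070
Convolve the two distributions (both contribute in 2-u steps):
  M: 0.19307236×0.7930 = 0.153106
  M+2: 0.19307236×0.2070 + 0.49265528×0.7930 = 0.430642
  M+4: 0.49265528×0.2070 + 0.31427236×0.7930 = 0.351198
  M+6: 0.31427236×0.2070 = 0.065054
Scale to base peak (0.430642) = 100: 35.55 : 100.00 : 81.55 : 15.11

35.55 : 100.00 : 81.55 : 15.11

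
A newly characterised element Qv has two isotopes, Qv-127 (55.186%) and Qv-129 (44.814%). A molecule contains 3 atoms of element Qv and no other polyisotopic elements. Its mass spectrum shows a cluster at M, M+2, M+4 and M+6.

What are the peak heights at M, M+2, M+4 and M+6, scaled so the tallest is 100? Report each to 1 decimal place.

41.0 : 100.0 : 81.2 : 22.0

Each Qv atom is independently Qv-127 (p = 0.55186) or Qv-129 (q = 0.44814); the cluster is the binomial expansion (p + q)^3.
P(M) = 0.55186^3 = 0.168069
P(M+2) = 3 × 0.55186^2 × 0.44814^1 = 0.409442
P(M+4) = 3 × 0.55186^1 × 0.44814^2 = 0.332489
P(M+6) = 0.44814^3 = 0.090000
The M+2 peak is largest (0.409442); scaling to 100 gives 41.0 : 100.0 : 81.2 : 22.0.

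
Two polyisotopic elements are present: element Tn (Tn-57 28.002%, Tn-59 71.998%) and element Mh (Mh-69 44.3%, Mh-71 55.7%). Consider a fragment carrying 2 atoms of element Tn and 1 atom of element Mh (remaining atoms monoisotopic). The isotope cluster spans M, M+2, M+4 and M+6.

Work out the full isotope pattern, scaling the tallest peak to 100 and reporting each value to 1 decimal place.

7.6 : 48.9 : 100.0 : 63.6

Element Tn pattern (n=2): 0.0784112 : 0.4032176 : 0.5183712
Element Mh pattern (n=1): 0.4430 : 0.5570
Convolve the two distributions (both contribute in 2-u steps):
  M: 0.0784112×0.4430 = 0.034736
  M+2: 0.0784112×0.5570 + 0.4032176×0.4430 = 0.222300
  M+4: 0.4032176×0.5570 + 0.5183712×0.4430 = 0.454231
  M+6: 0.5183712×0.5570 = 0.288733
Scale to base peak (0.454231) = 100: 7.6 : 48.9 : 100.0 : 63.6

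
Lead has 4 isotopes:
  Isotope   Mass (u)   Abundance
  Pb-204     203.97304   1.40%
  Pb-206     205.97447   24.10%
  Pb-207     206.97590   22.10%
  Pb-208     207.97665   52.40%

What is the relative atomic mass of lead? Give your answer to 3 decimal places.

207.217 u

Weight each isotope mass by its fractional abundance: 0.0140 × 203.97304 + 0.2410 × 205.97447 + 0.2210 × 206.97590 + 0.5240 × 207.97665
= 2.855623 + 49.639847 + 45.741674 + 108.979765 = 207.216909 u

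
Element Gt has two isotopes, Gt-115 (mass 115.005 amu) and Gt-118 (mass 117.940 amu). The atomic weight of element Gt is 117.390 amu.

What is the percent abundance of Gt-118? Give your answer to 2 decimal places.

81.26%

Writing the weighted mean with unknown fraction x of Gt-115:
115.005·x + 117.940·(1 − x) = 117.390
(115.005 − 117.940)·x = 117.390 − 117.940
x = -0.550 / -2.935 = 0.18739 → 18.74% Gt-115, 81.26% Gt-118.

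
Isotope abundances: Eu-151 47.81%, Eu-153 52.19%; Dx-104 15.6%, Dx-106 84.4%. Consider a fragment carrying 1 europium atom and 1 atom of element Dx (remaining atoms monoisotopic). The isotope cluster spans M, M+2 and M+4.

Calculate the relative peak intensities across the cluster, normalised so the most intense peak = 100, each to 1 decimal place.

Europium pattern (n=1): 0.4781 : 0.5219
Element Dx pattern (n=1): 0.1560 : 0.8440
Convolve the two distributions (both contribute in 2-u steps):
  M: 0.4781×0.1560 = 0.074584
  M+2: 0.4781×0.8440 + 0.5219×0.1560 = 0.484933
  M+4: 0.5219×0.8440 = 0.440484
Scale to base peak (0.484933) = 100: 15.4 : 100.0 : 90.8

15.4 : 100.0 : 90.8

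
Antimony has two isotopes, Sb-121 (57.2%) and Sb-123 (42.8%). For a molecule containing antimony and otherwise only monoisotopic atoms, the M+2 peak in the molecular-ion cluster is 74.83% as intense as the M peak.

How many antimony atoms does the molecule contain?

1

The M+2/M ratio from n Sb atoms is n · q/p = n · 0.428/0.572.
n = 0.7483 × 0.572/0.428 = 1.00 ≈ 1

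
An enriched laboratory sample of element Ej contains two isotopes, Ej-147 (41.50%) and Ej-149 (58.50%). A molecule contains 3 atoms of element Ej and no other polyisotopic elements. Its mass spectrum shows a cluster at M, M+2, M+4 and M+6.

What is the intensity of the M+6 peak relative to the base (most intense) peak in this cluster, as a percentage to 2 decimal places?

Binomial terms of (0.4150 + 0.5850)^3: M 0.0715, M+2 0.3023, M+4 0.4261, M+6 0.2002 → M+4 is the base peak.
P(M+4) = C(3,2) × 0.4150^1 × 0.5850^2 = 3 × 0.4150 × 0.342225 = 0.426070 (base)
P(M+6) = C(3,3) × 0.4150^0 × 0.5850^3 = 1 × 1.0000 × 0.20020162 = 0.200202
Relative intensity = 0.200202 / 0.426070 × 100 = 46.99

46.99%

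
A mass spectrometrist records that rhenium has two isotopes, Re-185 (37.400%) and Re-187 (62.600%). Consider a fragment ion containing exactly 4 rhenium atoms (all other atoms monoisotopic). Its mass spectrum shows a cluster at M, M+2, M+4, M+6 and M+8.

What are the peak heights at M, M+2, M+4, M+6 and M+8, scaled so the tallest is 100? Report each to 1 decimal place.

5.3 : 35.7 : 89.6 : 100.0 : 41.8

Expanding (0.37400 + 0.62600)^4:
P(M) = 0.37400^4 = 0.019565
P(M+2) = 4 × 0.37400^3 × 0.62600^1 = 0.130993
P(M+4) = 6 × 0.37400^2 × 0.62600^2 = 0.328884
P(M+6) = 4 × 0.37400^1 × 0.62600^3 = 0.366990
P(M+8) = 0.62600^4 = 0.153567
The M+6 peak is largest (0.366990); scaling to 100 gives 5.3 : 35.7 : 89.6 : 100.0 : 41.8.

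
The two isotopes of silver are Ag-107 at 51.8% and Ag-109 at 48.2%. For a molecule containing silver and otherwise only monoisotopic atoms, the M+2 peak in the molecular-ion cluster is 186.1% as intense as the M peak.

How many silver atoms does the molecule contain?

With n Ag atoms, P(M+2)/P(M) = C(n,1)·p^(n−1)q / p^n = n·q/p = n · 0.482/0.518.
n = 1.861 × 0.518/0.482 = 2.00 ≈ 2

2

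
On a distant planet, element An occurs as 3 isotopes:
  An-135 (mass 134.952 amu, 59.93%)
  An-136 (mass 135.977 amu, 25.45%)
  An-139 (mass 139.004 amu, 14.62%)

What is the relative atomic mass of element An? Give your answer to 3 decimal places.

135.805 amu

Ar = Σ fᵢ·mᵢ = 0.5993 × 134.952 + 0.2545 × 135.977 + 0.1462 × 139.004
= 80.8767 + 34.6061 + 20.3224 = 135.8052 amu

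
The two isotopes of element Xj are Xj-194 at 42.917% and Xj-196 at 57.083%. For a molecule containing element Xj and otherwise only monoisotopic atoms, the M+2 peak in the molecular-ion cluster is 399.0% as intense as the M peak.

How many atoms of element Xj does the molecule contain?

3

For n independent Xj atoms, I(M+2)/I(M) = n · (abundance Xj-196) / (abundance Xj-194) = n · 0.57083/0.42917.
n = 3.990 × 0.42917/0.57083 = 3.00 ≈ 3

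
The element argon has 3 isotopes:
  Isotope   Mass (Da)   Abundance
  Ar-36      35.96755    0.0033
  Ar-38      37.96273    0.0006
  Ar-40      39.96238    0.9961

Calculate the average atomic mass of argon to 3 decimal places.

Weight each isotope mass by its fractional abundance: 0.0033 × 35.96755 + 0.0006 × 37.96273 + 0.9961 × 39.96238
= 0.118693 + 0.022778 + 39.806527 = 39.947998 Da

39.948 Da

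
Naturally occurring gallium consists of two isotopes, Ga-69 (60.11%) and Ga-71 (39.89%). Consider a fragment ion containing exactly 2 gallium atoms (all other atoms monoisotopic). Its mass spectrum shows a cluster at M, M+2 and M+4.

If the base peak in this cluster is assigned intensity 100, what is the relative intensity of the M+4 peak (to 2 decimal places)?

33.18

(0.6011 + 0.3989)^2 gives M 0.3613, M+2 0.4796, M+4 0.1591; the largest is M+2.
P(M+2) = C(2,1) × 0.6011^1 × 0.3989^1 = 2 × 0.6011 × 0.3989 = 0.479558 (base)
P(M+4) = C(2,2) × 0.6011^0 × 0.3989^2 = 1 × 1.0000 × 0.15912121 = 0.159121
Relative intensity = 0.159121 / 0.479558 × 100 = 33.18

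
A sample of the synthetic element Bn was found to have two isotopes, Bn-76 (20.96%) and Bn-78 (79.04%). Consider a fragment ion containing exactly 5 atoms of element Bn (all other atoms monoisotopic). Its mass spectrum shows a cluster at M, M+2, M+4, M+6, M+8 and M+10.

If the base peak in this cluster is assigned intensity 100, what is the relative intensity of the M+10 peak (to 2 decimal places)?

75.42

Binomial terms of (0.2096 + 0.7904)^5: M 0.0004, M+2 0.0076, M+4 0.0575, M+6 0.2169, M+8 0.4090, M+10 0.3085 → M+8 is the base peak.
P(M+8) = C(5,4) × 0.2096^1 × 0.7904^4 = 5 × 0.2096 × 0.39029027 = 0.409024 (base)
P(M+10) = C(5,5) × 0.2096^0 × 0.7904^5 = 1 × 1.0000 × 0.30848543 = 0.308485
Relative intensity = 0.308485 / 0.409024 × 100 = 75.42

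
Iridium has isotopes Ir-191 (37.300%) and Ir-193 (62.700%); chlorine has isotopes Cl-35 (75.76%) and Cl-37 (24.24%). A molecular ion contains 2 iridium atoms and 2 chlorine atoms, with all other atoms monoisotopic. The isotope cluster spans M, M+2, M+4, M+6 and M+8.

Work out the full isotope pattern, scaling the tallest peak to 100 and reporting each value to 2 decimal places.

19.69 : 78.79 : 100.00 : 42.37 : 5.69

Iridium pattern (n=2): 0.139129 : 0.467742 : 0.393129
Chlorine pattern (n=2): 0.57395776 : 0.36728448 : 0.05875776
Convolve the two distributions (both contribute in 2-u steps):
  M: 0.139129×0.57395776 = 0.079854
  M+2: 0.139129×0.36728448 + 0.467742×0.57395776 = 0.319564
  M+4: 0.139129×0.05875776 + 0.467742×0.36728448 + 0.393129×0.57395776 = 0.405609
  M+6: 0.467742×0.05875776 + 0.393129×0.36728448 = 0.171874
  M+8: 0.393129×0.05875776 = 0.023099
Scale to base peak (0.405609) = 100: 19.69 : 78.79 : 100.00 : 42.37 : 5.69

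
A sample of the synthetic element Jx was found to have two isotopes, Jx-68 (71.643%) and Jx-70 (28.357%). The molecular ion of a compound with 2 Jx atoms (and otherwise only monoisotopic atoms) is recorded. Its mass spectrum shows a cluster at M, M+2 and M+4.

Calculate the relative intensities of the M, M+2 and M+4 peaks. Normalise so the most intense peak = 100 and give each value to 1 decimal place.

100.0 : 79.2 : 15.7

The 2 Jx atoms are independent, so intensities follow the terms of (0.71643 + 0.28357)^2.
P(M) = 0.71643^2 = 0.513272
P(M+2) = 2 × 0.71643^1 × 0.28357^1 = 0.406316
P(M+4) = 0.28357^2 = 0.080412
The M peak is largest (0.513272); scaling to 100 gives 100.0 : 79.2 : 15.7.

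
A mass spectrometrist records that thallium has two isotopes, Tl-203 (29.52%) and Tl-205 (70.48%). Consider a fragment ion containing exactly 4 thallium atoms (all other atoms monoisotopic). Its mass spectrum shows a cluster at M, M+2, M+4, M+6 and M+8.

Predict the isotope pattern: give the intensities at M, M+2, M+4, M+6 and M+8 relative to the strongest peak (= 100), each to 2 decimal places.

1.84 : 17.54 : 62.83 : 100.00 : 59.69

Expanding (0.2952 + 0.7048)^4:
P(M) = 0.2952^4 = 0.007594
P(M+2) = 4 × 0.2952^3 × 0.7048^1 = 0.072523
P(M+4) = 6 × 0.2952^2 × 0.7048^2 = 0.259726
P(M+6) = 4 × 0.2952^1 × 0.7048^3 = 0.413403
P(M+8) = 0.7048^4 = 0.246754
The M+6 peak is largest (0.413403); scaling to 100 gives 1.84 : 17.54 : 62.83 : 100.00 : 59.69.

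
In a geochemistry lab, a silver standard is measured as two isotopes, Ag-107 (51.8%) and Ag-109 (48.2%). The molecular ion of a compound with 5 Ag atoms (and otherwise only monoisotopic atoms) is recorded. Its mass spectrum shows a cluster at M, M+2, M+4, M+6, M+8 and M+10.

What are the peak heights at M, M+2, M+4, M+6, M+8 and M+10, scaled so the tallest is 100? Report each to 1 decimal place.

11.5 : 53.7 : 100.0 : 93.1 : 43.3 : 8.1

Expanding (0.518 + 0.482)^5:
P(M) = 0.518^5 = 0.037295
P(M+2) = 5 × 0.518^4 × 0.482^1 = 0.173515
P(M+4) = 10 × 0.518^3 × 0.482^2 = 0.322911
P(M+6) = 10 × 0.518^2 × 0.482^3 = 0.300470
P(M+8) = 5 × 0.518^1 × 0.482^4 = 0.139794
P(M+10) = 0.482^5 = 0.026016
The M+4 peak is largest (0.322911); scaling to 100 gives 11.5 : 53.7 : 100.0 : 93.1 : 43.3 : 8.1.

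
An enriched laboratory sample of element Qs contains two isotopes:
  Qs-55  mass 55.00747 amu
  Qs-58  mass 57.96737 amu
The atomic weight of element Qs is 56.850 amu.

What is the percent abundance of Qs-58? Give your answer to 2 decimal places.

62.25%

With x = fraction of Qs-55 (so Qs-58 is 1 − x):
55.00747·x + 57.96737·(1 − x) = 56.850
(55.00747 − 57.96737)·x = 56.850 − 57.96737
x = -1.11737 / -2.95990 = 0.37750 → 37.75% Qs-55, 62.25% Qs-58.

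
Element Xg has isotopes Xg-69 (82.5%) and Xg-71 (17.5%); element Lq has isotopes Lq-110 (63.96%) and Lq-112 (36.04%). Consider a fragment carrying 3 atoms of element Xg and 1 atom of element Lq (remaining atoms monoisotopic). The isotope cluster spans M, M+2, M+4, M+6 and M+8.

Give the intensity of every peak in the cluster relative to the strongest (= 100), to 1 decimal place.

83.3 : 100.0 : 41.1 : 7.1 : 0.4

Element Xg pattern (n=3): 0.56151562 : 0.35732813 : 0.07579688 : 0.00535938
Element Lq pattern (n=1): 0.6396 : 0.3604
Convolve the two distributions (both contribute in 2-u steps):
  M: 0.56151562×0.6396 = 0.359145
  M+2: 0.56151562×0.3604 + 0.35732813×0.6396 = 0.430917
  M+4: 0.35732813×0.3604 + 0.07579688×0.6396 = 0.177261
  M+6: 0.07579688×0.3604 + 0.00535938×0.6396 = 0.030745
  M+8: 0.00535938×0.3604 = 0.001932
Scale to base peak (0.430917) = 100: 83.3 : 100.0 : 41.1 : 7.1 : 0.4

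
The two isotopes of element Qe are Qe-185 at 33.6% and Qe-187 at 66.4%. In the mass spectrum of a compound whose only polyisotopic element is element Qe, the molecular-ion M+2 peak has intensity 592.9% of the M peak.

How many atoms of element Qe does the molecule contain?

With n Qe atoms, P(M+2)/P(M) = C(n,1)·p^(n−1)q / p^n = n·q/p = n · 0.664/0.336.
n = 5.929 × 0.336/0.664 = 3.00 ≈ 3

3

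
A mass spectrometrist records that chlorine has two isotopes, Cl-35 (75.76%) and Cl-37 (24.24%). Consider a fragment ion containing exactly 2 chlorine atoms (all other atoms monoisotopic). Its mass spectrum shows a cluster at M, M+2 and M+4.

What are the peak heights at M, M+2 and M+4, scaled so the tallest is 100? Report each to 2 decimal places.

The 2 Cl atoms are independent, so intensities follow the terms of (0.7576 + 0.2424)^2.
P(M) = 0.7576^2 = 0.573958
P(M+2) = 2 × 0.7576^1 × 0.2424^1 = 0.367284
P(M+4) = 0.2424^2 = 0.058758
The M peak is largest (0.573958); scaling to 100 gives 100.00 : 63.99 : 10.24.

100.00 : 63.99 : 10.24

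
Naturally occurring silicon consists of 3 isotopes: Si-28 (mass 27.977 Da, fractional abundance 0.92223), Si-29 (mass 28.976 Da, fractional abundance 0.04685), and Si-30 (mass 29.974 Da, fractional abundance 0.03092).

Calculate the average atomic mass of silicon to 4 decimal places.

Average mass = Σ (abundance × isotope mass) = 0.92223 × 27.977 + 0.04685 × 28.976 + 0.03092 × 29.974
= 25.80123 + 1.35753 + 0.92680 = 28.08556 Da

28.0856 Da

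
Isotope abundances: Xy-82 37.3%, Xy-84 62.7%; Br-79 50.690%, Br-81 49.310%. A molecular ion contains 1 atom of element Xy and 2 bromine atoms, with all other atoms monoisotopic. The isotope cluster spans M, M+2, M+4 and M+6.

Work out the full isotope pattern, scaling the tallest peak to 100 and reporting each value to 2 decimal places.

23.72 : 86.00 : 100.00 : 37.72

Element Xy pattern (n=1): 0.3730 : 0.6270
Bromine pattern (n=2): 0.25694761 : 0.49990478 : 0.24314761
Convolve the two distributions (both contribute in 2-u steps):
  M: 0.3730×0.25694761 = 0.095841
  M+2: 0.3730×0.49990478 + 0.6270×0.25694761 = 0.347571
  M+4: 0.3730×0.24314761 + 0.6270×0.49990478 = 0.404134
  M+6: 0.6270×0.24314761 = 0.152454
Scale to base peak (0.404134) = 100: 23.72 : 86.00 : 100.00 : 37.72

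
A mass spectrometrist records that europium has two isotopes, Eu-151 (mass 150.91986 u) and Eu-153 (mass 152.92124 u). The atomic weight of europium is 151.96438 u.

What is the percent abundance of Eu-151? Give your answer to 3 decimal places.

Let x be the fractional abundance of Eu-151; then Eu-153 has abundance 1 − x.
150.91986·x + 152.92124·(1 − x) = 151.96438
(150.91986 − 152.92124)·x = 151.96438 − 152.92124
x = -0.95686 / -2.00138 = 0.47810 → 47.810% Eu-151, 52.190% Eu-153.

47.810%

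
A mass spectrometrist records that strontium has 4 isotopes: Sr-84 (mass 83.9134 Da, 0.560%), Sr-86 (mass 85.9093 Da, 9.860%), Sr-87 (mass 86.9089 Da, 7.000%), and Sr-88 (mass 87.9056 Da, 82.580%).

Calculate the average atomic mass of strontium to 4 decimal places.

Average mass = Σ (abundance × isotope mass) = 0.00560 × 83.9134 + 0.09860 × 85.9093 + 0.07000 × 86.9089 + 0.82580 × 87.9056
= 0.46992 + 8.47066 + 6.08362 + 72.59244 = 87.61664 Da

87.6166 Da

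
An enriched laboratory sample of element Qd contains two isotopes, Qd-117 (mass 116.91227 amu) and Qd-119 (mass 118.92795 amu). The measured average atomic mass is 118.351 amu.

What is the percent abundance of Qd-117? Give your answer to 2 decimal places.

With x = fraction of Qd-117 (so Qd-119 is 1 − x):
116.91227·x + 118.92795·(1 − x) = 118.351
(116.91227 − 118.92795)·x = 118.351 − 118.92795
x = -0.57695 / -2.01568 = 0.28623 → 28.62% Qd-117, 71.38% Qd-119.

28.62%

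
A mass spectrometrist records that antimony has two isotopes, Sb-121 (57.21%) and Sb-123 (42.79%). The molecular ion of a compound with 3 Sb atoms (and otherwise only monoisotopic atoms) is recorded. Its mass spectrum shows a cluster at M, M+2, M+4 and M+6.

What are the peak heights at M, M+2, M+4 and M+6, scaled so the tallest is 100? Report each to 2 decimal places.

Expanding (0.5721 + 0.4279)^3:
P(M) = 0.5721^3 = 0.187247
P(M+2) = 3 × 0.5721^2 × 0.4279^1 = 0.420153
P(M+4) = 3 × 0.5721^1 × 0.4279^2 = 0.314252
P(M+6) = 0.4279^3 = 0.078348
The M+2 peak is largest (0.420153); scaling to 100 gives 44.57 : 100.00 : 74.79 : 18.65.

44.57 : 100.00 : 74.79 : 18.65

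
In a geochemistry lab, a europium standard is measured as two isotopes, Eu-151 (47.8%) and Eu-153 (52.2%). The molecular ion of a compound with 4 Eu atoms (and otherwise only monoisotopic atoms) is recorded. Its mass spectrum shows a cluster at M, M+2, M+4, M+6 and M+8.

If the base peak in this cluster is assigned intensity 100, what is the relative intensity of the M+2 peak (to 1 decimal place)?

61.0

(0.478 + 0.522)^4 gives M 0.0522, M+2 0.2280, M+4 0.3735, M+6 0.2720, M+8 0.0742; the largest is M+4.
P(M+4) = C(4,2) × 0.478^2 × 0.522^2 = 6 × 0.228484 × 0.272484 = 0.373549 (base)
P(M+2) = C(4,1) × 0.478^3 × 0.522^1 = 4 × 0.10921535 × 0.5220 = 0.228042
Relative intensity = 0.228042 / 0.373549 × 100 = 61.0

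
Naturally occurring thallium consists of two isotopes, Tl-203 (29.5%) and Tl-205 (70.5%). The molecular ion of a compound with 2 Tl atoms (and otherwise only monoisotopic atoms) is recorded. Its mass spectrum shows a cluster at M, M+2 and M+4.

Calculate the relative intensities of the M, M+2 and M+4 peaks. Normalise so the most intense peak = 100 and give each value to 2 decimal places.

17.51 : 83.69 : 100.00

The 2 Tl atoms are independent, so intensities follow the terms of (0.295 + 0.705)^2.
P(M) = 0.295^2 = 0.087025
P(M+2) = 2 × 0.295^1 × 0.705^1 = 0.415950
P(M+4) = 0.705^2 = 0.497025
The M+4 peak is largest (0.497025); scaling to 100 gives 17.51 : 83.69 : 100.00.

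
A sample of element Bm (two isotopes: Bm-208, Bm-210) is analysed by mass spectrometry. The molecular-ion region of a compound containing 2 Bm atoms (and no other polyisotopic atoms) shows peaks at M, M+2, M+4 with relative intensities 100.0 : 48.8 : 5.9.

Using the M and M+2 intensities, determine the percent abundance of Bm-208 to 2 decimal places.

80.39%

Write p for the Bm-208 fraction. I(M+2)/I(M) = [C(2,1)·p^1·(1−p)] / p^2 = 2·(1−p)/p = 48.8/100.0 = 0.4880
(1−p)/p = 0.4880/2 = 0.2440  ⇒  p = 1/(1 + 0.2440) = 0.8039
Bm-208: 80.39%, Bm-210: 19.61%.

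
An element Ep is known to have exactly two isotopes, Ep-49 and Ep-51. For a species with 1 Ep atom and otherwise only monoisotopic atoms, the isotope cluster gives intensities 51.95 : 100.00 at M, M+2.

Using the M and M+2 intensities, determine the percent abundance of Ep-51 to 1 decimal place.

65.8%

Write p for the Ep-49 fraction. I(M+2)/I(M) = [C(1,1)·p^0·(1−p)] / p^1 = 1·(1−p)/p = 100.00/51.95 = 1.9249
(1−p)/p = 1.9249/1 = 1.9249  ⇒  p = 1/(1 + 1.9249) = 0.3419
Ep-49: 34.2%, Ep-51: 65.8%.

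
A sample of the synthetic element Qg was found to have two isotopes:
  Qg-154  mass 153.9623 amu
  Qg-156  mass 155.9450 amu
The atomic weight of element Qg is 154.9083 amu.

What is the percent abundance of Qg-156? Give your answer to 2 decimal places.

Writing the weighted mean with unknown fraction x of Qg-154:
153.9623·x + 155.9450·(1 − x) = 154.9083
(153.9623 − 155.9450)·x = 154.9083 − 155.9450
x = -1.0367 / -1.9827 = 0.52287 → 52.29% Qg-154, 47.71% Qg-156.

47.71%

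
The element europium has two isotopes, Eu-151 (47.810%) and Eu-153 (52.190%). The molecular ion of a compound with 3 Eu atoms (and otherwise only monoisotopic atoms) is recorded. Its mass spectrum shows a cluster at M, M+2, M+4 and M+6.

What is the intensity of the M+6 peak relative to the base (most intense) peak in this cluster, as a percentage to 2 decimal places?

36.39%

(0.47810 + 0.52190)^3 gives M 0.1093, M+2 0.3579, M+4 0.3907, M+6 0.1422; the largest is M+4.
P(M+4) = C(3,2) × 0.47810^1 × 0.52190^2 = 3 × 0.4781 × 0.27237961 = 0.390674 (base)
P(M+6) = C(3,3) × 0.47810^0 × 0.52190^3 = 1 × 1.0000 × 0.14215492 = 0.142155
Relative intensity = 0.142155 / 0.390674 × 100 = 36.39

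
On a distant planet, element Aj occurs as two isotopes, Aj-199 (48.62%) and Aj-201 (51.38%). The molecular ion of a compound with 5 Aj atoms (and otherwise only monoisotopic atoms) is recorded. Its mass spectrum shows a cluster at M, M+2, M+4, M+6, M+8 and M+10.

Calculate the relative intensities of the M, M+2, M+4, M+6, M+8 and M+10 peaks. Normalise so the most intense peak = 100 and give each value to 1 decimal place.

Expanding (0.4862 + 0.5138)^5:
P(M) = 0.4862^5 = 0.027169
P(M+2) = 5 × 0.4862^4 × 0.5138^1 = 0.143557
P(M+4) = 10 × 0.4862^3 × 0.5138^2 = 0.303412
P(M+6) = 10 × 0.4862^2 × 0.5138^3 = 0.320636
P(M+8) = 5 × 0.4862^1 × 0.5138^4 = 0.169419
P(M+10) = 0.5138^5 = 0.035807
The M+6 peak is largest (0.320636); scaling to 100 gives 8.5 : 44.8 : 94.6 : 100.0 : 52.8 : 11.2.

8.5 : 44.8 : 94.6 : 100.0 : 52.8 : 11.2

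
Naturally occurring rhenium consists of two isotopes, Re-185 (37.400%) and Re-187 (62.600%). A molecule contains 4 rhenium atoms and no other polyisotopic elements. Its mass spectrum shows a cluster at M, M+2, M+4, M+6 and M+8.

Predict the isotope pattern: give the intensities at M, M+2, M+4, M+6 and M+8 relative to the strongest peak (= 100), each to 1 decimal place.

5.3 : 35.7 : 89.6 : 100.0 : 41.8

Each Re atom is independently Re-185 (p = 0.37400) or Re-187 (q = 0.62600); the cluster is the binomial expansion (p + q)^4.
P(M) = 0.37400^4 = 0.019565
P(M+2) = 4 × 0.37400^3 × 0.62600^1 = 0.130993
P(M+4) = 6 × 0.37400^2 × 0.62600^2 = 0.328884
P(M+6) = 4 × 0.37400^1 × 0.62600^3 = 0.366990
P(M+8) = 0.62600^4 = 0.153567
The M+6 peak is largest (0.366990); scaling to 100 gives 5.3 : 35.7 : 89.6 : 100.0 : 41.8.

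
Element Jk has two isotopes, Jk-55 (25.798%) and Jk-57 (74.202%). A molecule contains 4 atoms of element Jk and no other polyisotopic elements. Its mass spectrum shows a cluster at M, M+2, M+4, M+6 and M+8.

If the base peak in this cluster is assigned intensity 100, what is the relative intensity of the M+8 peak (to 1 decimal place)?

Term probabilities: M 0.0044, M+2 0.0510, M+4 0.2199, M+6 0.4216, M+8 0.3032. Base peak = M+6.
P(M+6) = C(4,3) × 0.25798^1 × 0.74202^3 = 4 × 0.25798 × 0.40855152 = 0.421592 (base)
P(M+8) = C(4,4) × 0.25798^0 × 0.74202^4 = 1 × 1.0000 × 0.3031534 = 0.303153
Relative intensity = 0.303153 / 0.421592 × 100 = 71.9

71.9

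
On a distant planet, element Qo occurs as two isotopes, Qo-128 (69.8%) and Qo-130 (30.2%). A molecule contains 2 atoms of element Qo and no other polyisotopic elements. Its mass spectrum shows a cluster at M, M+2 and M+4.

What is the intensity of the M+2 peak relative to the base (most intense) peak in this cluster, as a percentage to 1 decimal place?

86.5%

(0.698 + 0.302)^2 gives M 0.4872, M+2 0.4216, M+4 0.0912; the largest is M.
P(M) = C(2,0) × 0.698^2 × 0.302^0 = 1 × 0.487204 × 1.0000 = 0.487204 (base)
P(M+2) = C(2,1) × 0.698^1 × 0.302^1 = 2 × 0.6980 × 0.3020 = 0.421592
Relative intensity = 0.421592 / 0.487204 × 100 = 86.5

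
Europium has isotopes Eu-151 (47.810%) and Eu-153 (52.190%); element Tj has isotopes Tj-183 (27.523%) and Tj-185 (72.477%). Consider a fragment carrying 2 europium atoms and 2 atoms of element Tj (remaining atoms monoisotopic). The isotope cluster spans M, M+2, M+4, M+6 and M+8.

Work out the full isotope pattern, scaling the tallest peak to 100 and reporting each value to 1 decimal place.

Europium pattern (n=2): 0.22857961 : 0.49904078 : 0.27237961
Element Tj pattern (n=2): 0.07575155 : 0.39895689 : 0.52529155
Convolve the two distributions (both contribute in 2-u steps):
  M: 0.22857961×0.07575155 = 0.017315
  M+2: 0.22857961×0.39895689 + 0.49904078×0.07575155 = 0.128997
  M+4: 0.22857961×0.52529155 + 0.49904078×0.39895689 + 0.27237961×0.07575155 = 0.339800
  M+6: 0.49904078×0.52529155 + 0.27237961×0.39895689 = 0.370810
  M+8: 0.27237961×0.52529155 = 0.143079
Scale to base peak (0.370810) = 100: 4.7 : 34.8 : 91.6 : 100.0 : 38.6

4.7 : 34.8 : 91.6 : 100.0 : 38.6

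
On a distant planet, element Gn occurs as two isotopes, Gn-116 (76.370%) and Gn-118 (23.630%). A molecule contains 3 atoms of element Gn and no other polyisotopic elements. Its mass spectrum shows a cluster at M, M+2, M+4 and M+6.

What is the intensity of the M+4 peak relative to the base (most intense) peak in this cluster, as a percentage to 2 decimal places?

(0.76370 + 0.23630)^3 gives M 0.4454, M+2 0.4135, M+4 0.1279, M+6 0.0132; the largest is M.
P(M) = C(3,0) × 0.76370^3 × 0.23630^0 = 1 × 0.44541862 × 1.0000 = 0.445419 (base)
P(M+4) = C(3,2) × 0.76370^1 × 0.23630^2 = 3 × 0.7637 × 0.05583769 = 0.127930
Relative intensity = 0.127930 / 0.445419 × 100 = 28.72

28.72%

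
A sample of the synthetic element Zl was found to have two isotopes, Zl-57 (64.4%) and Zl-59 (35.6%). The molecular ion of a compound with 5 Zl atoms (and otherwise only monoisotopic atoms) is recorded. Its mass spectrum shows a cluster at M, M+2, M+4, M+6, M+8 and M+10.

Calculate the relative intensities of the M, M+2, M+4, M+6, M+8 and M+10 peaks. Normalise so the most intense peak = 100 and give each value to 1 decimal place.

The 5 Zl atoms are independent, so intensities follow the terms of (0.644 + 0.356)^5.
P(M) = 0.644^5 = 0.110772
P(M+2) = 5 × 0.644^4 × 0.356^1 = 0.306171
P(M+4) = 10 × 0.644^3 × 0.356^2 = 0.338499
P(M+6) = 10 × 0.644^2 × 0.356^3 = 0.187121
P(M+8) = 5 × 0.644^1 × 0.356^4 = 0.051720
P(M+10) = 0.356^5 = 0.005718
The M+4 peak is largest (0.338499); scaling to 100 gives 32.7 : 90.4 : 100.0 : 55.3 : 15.3 : 1.7.

32.7 : 90.4 : 100.0 : 55.3 : 15.3 : 1.7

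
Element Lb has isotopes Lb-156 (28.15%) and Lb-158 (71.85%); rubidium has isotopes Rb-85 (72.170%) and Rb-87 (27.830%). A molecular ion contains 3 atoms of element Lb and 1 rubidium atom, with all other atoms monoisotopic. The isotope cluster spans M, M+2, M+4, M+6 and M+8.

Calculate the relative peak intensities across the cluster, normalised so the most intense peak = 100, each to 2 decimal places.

4.14 : 33.28 : 93.10 : 100.00 : 26.53

Element Lb pattern (n=3): 0.02230669 : 0.17080667 : 0.43596658 : 0.37092006
Rubidium pattern (n=1): 0.7217 : 0.2783
Convolve the two distributions (both contribute in 2-u steps):
  M: 0.02230669×0.7217 = 0.016099
  M+2: 0.02230669×0.2783 + 0.17080667×0.7217 = 0.129479
  M+4: 0.17080667×0.2783 + 0.43596658×0.7217 = 0.362173
  M+6: 0.43596658×0.2783 + 0.37092006×0.7217 = 0.389023
  M+8: 0.37092006×0.2783 = 0.103227
Scale to base peak (0.389023) = 100: 4.14 : 33.28 : 93.10 : 100.00 : 26.53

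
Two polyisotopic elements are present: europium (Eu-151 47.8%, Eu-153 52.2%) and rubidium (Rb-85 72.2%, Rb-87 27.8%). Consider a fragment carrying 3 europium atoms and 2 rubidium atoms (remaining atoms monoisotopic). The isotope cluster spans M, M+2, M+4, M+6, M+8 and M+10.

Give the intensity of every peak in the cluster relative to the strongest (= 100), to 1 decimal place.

Europium pattern (n=3): 0.10921535 : 0.35780594 : 0.39074206 : 0.14223665
Rubidium pattern (n=2): 0.521284 : 0.401432 : 0.077284
Convolve the two distributions (both contribute in 2-u steps):
  M: 0.10921535×0.521284 = 0.056932
  M+2: 0.10921535×0.401432 + 0.35780594×0.521284 = 0.230361
  M+4: 0.10921535×0.077284 + 0.35780594×0.401432 + 0.39074206×0.521284 = 0.355763
  M+6: 0.35780594×0.077284 + 0.39074206×0.401432 + 0.14223665×0.521284 = 0.258655
  M+8: 0.39074206×0.077284 + 0.14223665×0.401432 = 0.087296
  M+10: 0.14223665×0.077284 = 0.010993
Scale to base peak (0.355763) = 100: 16.0 : 64.8 : 100.0 : 72.7 : 24.5 : 3.1

16.0 : 64.8 : 100.0 : 72.7 : 24.5 : 3.1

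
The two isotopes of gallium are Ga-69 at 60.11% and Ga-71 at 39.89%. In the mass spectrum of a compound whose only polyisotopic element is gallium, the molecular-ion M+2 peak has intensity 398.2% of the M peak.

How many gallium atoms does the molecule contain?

With n Ga atoms, P(M+2)/P(M) = C(n,1)·p^(n−1)q / p^n = n·q/p = n · 0.3989/0.6011.
n = 3.982 × 0.6011/0.3989 = 6.00 ≈ 6

6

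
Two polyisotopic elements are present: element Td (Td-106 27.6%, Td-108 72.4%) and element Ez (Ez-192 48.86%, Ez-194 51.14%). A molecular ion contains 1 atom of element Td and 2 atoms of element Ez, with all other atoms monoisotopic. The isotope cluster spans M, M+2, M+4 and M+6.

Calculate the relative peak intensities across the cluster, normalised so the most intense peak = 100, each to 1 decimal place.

15.2 : 71.6 : 100.0 : 43.6

Element Td pattern (n=1): 0.2760 : 0.7240
Element Ez pattern (n=2): 0.23872996 : 0.49974008 : 0.26152996
Convolve the two distributions (both contribute in 2-u steps):
  M: 0.2760×0.23872996 = 0.065889
  M+2: 0.2760×0.49974008 + 0.7240×0.23872996 = 0.310769
  M+4: 0.2760×0.26152996 + 0.7240×0.49974008 = 0.433994
  M+6: 0.7240×0.26152996 = 0.189348
Scale to base peak (0.433994) = 100: 15.2 : 71.6 : 100.0 : 43.6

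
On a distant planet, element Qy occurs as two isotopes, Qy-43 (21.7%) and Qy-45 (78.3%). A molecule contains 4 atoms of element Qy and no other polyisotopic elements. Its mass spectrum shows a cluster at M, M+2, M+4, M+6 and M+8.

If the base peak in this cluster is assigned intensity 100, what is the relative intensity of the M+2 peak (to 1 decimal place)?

7.7

Binomial terms of (0.217 + 0.783)^4: M 0.0022, M+2 0.0320, M+4 0.1732, M+6 0.4167, M+8 0.3759 → M+6 is the base peak.
P(M+6) = C(4,3) × 0.217^1 × 0.783^3 = 4 × 0.2170 × 0.48004869 = 0.416682 (base)
P(M+2) = C(4,1) × 0.217^3 × 0.783^1 = 4 × 0.01021831 × 0.7830 = 0.032004
Relative intensity = 0.032004 / 0.416682 × 100 = 7.7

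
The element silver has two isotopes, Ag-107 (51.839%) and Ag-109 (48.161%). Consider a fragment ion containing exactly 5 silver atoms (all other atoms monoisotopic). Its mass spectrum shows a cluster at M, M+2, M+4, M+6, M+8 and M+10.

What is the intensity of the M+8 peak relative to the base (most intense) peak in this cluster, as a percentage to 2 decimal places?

43.16%

Binomial terms of (0.51839 + 0.48161)^5: M 0.0374, M+2 0.1739, M+4 0.3231, M+6 0.3002, M+8 0.1394, M+10 0.0259 → M+4 is the base peak.
P(M+4) = C(5,2) × 0.51839^3 × 0.48161^2 = 10 × 0.13930601 × 0.23194819 = 0.323118 (base)
P(M+8) = C(5,4) × 0.51839^1 × 0.48161^4 = 5 × 0.51839 × 0.05379996 = 0.139447
Relative intensity = 0.139447 / 0.323118 × 100 = 43.16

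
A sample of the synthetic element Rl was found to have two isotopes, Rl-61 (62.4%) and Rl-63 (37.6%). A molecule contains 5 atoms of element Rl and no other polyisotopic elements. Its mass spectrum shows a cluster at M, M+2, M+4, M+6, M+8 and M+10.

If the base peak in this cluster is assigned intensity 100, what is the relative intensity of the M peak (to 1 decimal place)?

27.5

(0.624 + 0.376)^5 gives M 0.0946, M+2 0.2850, M+4 0.3435, M+6 0.2070, M+8 0.0624, M+10 0.0075; the largest is M+4.
P(M+4) = C(5,2) × 0.624^3 × 0.376^2 = 10 × 0.24297062 × 0.141376 = 0.343502 (base)
P(M) = C(5,0) × 0.624^5 × 0.376^0 = 1 × 0.09460693 × 1.0000 = 0.094607
Relative intensity = 0.094607 / 0.343502 × 100 = 27.5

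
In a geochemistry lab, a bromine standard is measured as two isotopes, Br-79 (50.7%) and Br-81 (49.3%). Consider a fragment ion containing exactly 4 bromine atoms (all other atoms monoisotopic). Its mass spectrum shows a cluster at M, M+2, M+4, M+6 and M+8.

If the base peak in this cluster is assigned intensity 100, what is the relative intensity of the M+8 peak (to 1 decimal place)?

15.8

Term probabilities: M 0.0661, M+2 0.2570, M+4 0.3749, M+6 0.2430, M+8 0.0591. Base peak = M+4.
P(M+4) = C(4,2) × 0.507^2 × 0.493^2 = 6 × 0.257049 × 0.243049 = 0.374853 (base)
P(M+8) = C(4,4) × 0.507^0 × 0.493^4 = 1 × 1.0000 × 0.05907282 = 0.059073
Relative intensity = 0.059073 / 0.374853 × 100 = 15.8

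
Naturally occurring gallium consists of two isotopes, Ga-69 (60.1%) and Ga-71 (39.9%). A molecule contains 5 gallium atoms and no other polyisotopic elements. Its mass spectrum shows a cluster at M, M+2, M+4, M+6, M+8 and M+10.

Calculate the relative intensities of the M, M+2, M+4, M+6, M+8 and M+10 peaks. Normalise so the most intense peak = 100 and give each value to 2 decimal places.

Expanding (0.601 + 0.399)^5:
P(M) = 0.601^5 = 0.078410
P(M+2) = 5 × 0.601^4 × 0.399^1 = 0.260280
P(M+4) = 10 × 0.601^3 × 0.399^2 = 0.345596
P(M+6) = 10 × 0.601^2 × 0.399^3 = 0.229439
P(M+8) = 5 × 0.601^1 × 0.399^4 = 0.076162
P(M+10) = 0.399^5 = 0.010113
The M+4 peak is largest (0.345596); scaling to 100 gives 22.69 : 75.31 : 100.00 : 66.39 : 22.04 : 2.93.

22.69 : 75.31 : 100.00 : 66.39 : 22.04 : 2.93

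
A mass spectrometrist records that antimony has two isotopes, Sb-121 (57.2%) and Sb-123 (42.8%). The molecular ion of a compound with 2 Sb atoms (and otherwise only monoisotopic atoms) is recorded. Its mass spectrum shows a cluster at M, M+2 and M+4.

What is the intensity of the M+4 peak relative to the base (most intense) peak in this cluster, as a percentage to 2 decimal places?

Binomial terms of (0.572 + 0.428)^2: M 0.3272, M+2 0.4896, M+4 0.1832 → M+2 is the base peak.
P(M+2) = C(2,1) × 0.572^1 × 0.428^1 = 2 × 0.5720 × 0.4280 = 0.489632 (base)
P(M+4) = C(2,2) × 0.572^0 × 0.428^2 = 1 × 1.0000 × 0.183184 = 0.183184
Relative intensity = 0.183184 / 0.489632 × 100 = 37.41

37.41%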